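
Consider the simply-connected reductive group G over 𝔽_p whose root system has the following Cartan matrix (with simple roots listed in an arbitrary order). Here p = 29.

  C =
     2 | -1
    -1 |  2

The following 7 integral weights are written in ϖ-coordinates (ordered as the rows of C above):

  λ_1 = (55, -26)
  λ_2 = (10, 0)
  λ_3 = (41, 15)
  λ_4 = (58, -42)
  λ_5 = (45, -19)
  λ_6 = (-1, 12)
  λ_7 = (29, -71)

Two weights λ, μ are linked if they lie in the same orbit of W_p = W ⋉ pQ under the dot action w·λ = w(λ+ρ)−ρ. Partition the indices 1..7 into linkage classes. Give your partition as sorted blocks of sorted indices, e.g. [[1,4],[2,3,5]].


Dynkin diagram of C (from the 2 off-diagonal −1 entries): A_2.

Each λ_j+ρ reduced to Ā_29; 2-tuples below use C's row order:

  λ_1+ρ ↦ (2, 2);  λ_2+ρ ↦ (11, 1);  λ_3+ρ ↦ (0, 13);  λ_4+ρ ↦ (11, 1);  λ_5+ρ ↦ (11, 1);  λ_6+ρ ↦ (0, 13);  λ_7+ρ ↦ (11, 1)

The 7 indices split into 3 linkage classes (same alcove rep ⇔ same W_29-dot-orbit):

[[1], [2, 4, 5, 7], [3, 6]]


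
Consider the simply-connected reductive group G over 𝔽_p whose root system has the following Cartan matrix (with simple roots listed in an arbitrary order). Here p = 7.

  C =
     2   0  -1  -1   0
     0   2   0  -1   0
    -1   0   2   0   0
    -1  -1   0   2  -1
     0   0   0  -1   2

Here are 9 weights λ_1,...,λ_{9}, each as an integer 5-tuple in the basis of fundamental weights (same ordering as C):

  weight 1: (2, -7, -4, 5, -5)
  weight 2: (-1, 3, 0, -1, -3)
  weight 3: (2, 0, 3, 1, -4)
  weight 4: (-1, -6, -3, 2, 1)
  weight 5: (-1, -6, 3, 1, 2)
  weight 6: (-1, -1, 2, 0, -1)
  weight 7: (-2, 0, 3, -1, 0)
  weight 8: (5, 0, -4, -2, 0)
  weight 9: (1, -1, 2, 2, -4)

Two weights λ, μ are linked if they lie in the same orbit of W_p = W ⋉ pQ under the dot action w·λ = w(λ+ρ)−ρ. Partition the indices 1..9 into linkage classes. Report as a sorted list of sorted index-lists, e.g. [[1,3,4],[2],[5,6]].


D_5 Cartan matrix, 5 simple roots permuted; ρ=(1,1,1,1,1).

W_7-reps of the 9 weights in Ā_7 (same 5-coord order as C):

  λ_1+ρ ↦ (1, 2, 1, 0, 0)
  λ_2+ρ ↦ (1, 2, 1, 0, 0)
  λ_3+ρ ↦ (1, 2, 1, 0, 0)
  λ_4+ρ ↦ (0, 1, 2, 0, 2)
  λ_5+ρ ↦ (1, 2, 1, 0, 0)
  λ_6+ρ ↦ (0, 0, 3, 1, 0)
  λ_7+ρ ↦ (0, 0, 3, 1, 0)
  λ_8+ρ ↦ (0, 0, 3, 1, 0)
  λ_9+ρ ↦ (0, 1, 2, 0, 2)

The 9 indices split into 3 linkage classes (same alcove rep ⇔ same W_7-dot-orbit):

[[1, 2, 3, 5], [4, 9], [6, 7, 8]]


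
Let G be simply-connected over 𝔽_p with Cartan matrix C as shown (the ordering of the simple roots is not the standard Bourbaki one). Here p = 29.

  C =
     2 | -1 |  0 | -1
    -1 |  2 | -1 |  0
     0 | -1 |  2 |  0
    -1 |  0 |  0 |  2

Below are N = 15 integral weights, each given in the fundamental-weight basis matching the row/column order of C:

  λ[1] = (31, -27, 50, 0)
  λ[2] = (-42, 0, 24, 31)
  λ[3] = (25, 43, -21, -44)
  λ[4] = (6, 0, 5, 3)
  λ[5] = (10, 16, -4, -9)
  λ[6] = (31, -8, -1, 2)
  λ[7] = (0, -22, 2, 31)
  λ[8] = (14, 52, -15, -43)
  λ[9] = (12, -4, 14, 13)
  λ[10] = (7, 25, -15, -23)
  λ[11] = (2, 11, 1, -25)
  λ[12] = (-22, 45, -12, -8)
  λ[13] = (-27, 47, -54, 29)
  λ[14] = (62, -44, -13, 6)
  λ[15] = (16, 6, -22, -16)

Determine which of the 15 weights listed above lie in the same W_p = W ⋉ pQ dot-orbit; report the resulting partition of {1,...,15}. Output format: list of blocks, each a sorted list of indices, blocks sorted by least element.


Dynkin diagram of C (from the 6 off-diagonal −1 entries): A_4.

Alcove-folded reps (p=29, 15 weights, presented ϖ-order):

  λ_1 → (22, 0, 1, 3)
  λ_2 → (3, 14, 3, 8)
  λ_3 → (12, 2, 7, 3)
  λ_4 → (7, 1, 6, 4)
  λ_5 → (3, 14, 3, 8)
  λ_6 → (22, 0, 1, 3)
  λ_7 → (3, 14, 3, 8)
  λ_8 → (10, 3, 2, 4)
  λ_9 → (10, 3, 2, 4)
  λ_10 → (12, 2, 7, 3)
  λ_11 → (12, 2, 7, 3)
  λ_12 → (7, 1, 6, 4)
  λ_13 → (19, 5, 1, 3)
  λ_14 → (12, 2, 7, 3)
  λ_15 → (12, 2, 7, 3)

6 distinct reps among the 15 weights ⇒ 6 W_29-linkage classes:

[[1, 6], [2, 5, 7], [3, 10, 11, 14, 15], [4, 12], [8, 9], [13]]


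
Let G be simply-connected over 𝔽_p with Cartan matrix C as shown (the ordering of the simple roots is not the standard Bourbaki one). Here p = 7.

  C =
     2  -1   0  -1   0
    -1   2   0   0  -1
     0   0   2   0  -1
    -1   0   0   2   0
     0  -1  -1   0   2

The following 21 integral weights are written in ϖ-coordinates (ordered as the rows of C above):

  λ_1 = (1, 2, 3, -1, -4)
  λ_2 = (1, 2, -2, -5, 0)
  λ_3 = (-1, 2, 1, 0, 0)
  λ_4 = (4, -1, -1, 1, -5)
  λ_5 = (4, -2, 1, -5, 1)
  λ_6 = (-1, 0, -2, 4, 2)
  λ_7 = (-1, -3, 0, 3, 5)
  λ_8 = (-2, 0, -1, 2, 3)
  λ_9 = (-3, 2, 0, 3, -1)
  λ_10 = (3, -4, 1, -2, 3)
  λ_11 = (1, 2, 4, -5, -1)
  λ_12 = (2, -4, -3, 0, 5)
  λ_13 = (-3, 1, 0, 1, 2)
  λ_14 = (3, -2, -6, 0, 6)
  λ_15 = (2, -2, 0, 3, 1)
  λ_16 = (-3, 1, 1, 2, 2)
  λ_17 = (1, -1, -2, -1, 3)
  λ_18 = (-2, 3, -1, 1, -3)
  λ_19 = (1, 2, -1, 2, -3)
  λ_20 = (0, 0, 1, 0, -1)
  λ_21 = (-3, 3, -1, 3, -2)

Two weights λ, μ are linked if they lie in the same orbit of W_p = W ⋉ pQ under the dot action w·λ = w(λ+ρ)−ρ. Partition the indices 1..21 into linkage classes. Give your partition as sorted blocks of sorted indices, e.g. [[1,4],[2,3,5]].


Root system A_5: the 5×5 matrix C matches after relabeling.

λ_j+ρ reflected into Ā_7 (⟨·,θ^∨⟩≤7); 5-tuples as given:

  1: (2, 0, 1, 0, 3) · 2: (2, 1, 1, 2, 0) · 3: (0, 3, 2, 1, 1) · 4: (1, 0, 0, 2, 4) · 5: (0, 1, 1, 3, 1) · 6: (0, 1, 1, 3, 1) · 7: (2, 0, 1, 0, 3) · 8: (1, 0, 0, 2, 4) · 9: (2, 1, 1, 2, 0) · 10: (0, 3, 2, 1, 1) · 11: (1, 1, 2, 1, 0) · 12: (0, 3, 2, 1, 1) · 13: (2, 0, 1, 0, 3) · 14: (0, 1, 1, 3, 1) · 15: (2, 1, 1, 2, 0) · 16: (2, 0, 1, 0, 3) · 17: (2, 0, 1, 0, 3) · 18: (1, 1, 2, 1, 0) · 19: (2, 1, 1, 2, 0) · 20: (1, 1, 2, 1, 0) · 21: (2, 1, 1, 2, 0)

Partition of {1..21} into 6 W_7-dot-orbits:

[[1, 7, 13, 16, 17], [2, 9, 15, 19, 21], [3, 10, 12], [4, 8], [5, 6, 14], [11, 18, 20]]


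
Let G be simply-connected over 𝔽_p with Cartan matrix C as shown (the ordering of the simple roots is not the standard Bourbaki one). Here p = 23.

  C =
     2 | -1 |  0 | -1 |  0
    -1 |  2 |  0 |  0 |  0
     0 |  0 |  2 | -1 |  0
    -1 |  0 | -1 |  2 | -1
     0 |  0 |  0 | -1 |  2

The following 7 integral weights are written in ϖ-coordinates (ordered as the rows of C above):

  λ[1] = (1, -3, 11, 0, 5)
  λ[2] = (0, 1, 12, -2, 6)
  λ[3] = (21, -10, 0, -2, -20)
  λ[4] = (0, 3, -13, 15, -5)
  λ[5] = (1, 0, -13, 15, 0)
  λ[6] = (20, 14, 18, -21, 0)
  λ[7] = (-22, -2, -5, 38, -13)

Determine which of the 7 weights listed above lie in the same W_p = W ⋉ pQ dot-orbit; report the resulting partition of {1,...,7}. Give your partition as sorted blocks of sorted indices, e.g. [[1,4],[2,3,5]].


Cartan matrix: type D_5 (|W|=1920); un-permuting the 5 rows.

W_23-reps of the 7 weights in Ā_23 (same 5-coord order as C):

  λ_1+ρ ↦ (0, 2, 12, 1, 6) · λ_2+ρ ↦ (0, 2, 12, 1, 6) · λ_3+ρ ↦ (0, 2, 12, 1, 6) · λ_4+ρ ↦ (1, 4, 12, 0, 4) · λ_5+ρ ↦ (1, 0, 12, 3, 1) · λ_6+ρ ↦ (0, 2, 12, 1, 6) · λ_7+ρ ↦ (1, 4, 12, 0, 4)

The 7 indices split into 3 linkage classes (same alcove rep ⇔ same W_23-dot-orbit):

[[1, 2, 3, 6], [4, 7], [5]]


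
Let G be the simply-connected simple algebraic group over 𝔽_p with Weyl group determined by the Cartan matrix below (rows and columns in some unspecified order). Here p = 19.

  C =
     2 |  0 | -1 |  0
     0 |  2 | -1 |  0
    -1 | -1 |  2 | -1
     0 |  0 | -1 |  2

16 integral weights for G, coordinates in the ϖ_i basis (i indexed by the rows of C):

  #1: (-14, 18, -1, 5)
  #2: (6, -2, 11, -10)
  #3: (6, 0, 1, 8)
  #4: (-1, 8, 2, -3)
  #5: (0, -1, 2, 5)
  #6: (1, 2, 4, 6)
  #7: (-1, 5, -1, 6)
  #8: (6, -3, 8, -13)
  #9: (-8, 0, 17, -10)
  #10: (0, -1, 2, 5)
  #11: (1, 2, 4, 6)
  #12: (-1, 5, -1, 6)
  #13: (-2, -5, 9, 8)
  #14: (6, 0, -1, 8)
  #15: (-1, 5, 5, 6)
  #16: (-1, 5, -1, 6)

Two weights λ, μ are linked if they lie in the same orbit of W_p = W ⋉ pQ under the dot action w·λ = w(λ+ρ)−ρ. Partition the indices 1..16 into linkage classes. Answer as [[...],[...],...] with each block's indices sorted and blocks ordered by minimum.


Root system D_4: the 4×4 matrix C matches after relabeling.

Alcove-folded reps (p=19, 16 weights, presented ϖ-order):

    [1] (0, 6, 0, 7)
    [2] (7, 1, 0, 9)
    [3] (7, 1, 0, 9)
    [4] (0, 9, 1, 2)
    [5] (1, 0, 3, 6)
    [6] (2, 3, 2, 7)
    [7] (0, 6, 0, 7)
    [8] (2, 3, 2, 7)
    [9] (7, 1, 0, 9)
    [10] (1, 0, 3, 6)
    [11] (2, 3, 2, 7)
    [12] (0, 6, 0, 7)
    [13] (1, 4, 0, 9)
    [14] (7, 1, 0, 9)
    [15] (0, 6, 0, 7)
    [16] (0, 6, 0, 7)

Partition of {1..16} into 6 W_19-dot-orbits:

[[1, 7, 12, 15, 16], [2, 3, 9, 14], [4], [5, 10], [6, 8, 11], [13]]


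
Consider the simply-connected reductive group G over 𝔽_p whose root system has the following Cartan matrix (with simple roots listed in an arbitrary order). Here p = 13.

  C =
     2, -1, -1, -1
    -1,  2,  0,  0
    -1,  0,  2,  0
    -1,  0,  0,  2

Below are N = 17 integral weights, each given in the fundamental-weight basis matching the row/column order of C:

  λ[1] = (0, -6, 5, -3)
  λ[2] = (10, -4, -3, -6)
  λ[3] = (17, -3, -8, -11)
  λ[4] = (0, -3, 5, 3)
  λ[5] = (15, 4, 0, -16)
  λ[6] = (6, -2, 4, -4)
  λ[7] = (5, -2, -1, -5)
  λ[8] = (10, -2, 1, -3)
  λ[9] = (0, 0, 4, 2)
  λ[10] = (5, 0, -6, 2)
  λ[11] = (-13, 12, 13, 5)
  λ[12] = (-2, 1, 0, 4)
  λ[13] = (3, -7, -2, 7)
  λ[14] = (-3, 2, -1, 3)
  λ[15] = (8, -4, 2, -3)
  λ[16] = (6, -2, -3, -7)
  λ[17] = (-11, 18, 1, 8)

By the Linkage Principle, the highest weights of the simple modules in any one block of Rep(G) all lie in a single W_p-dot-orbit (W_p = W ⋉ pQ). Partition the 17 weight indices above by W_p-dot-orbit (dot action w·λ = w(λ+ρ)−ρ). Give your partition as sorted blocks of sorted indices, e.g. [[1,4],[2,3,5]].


Root system D_4: the 4×4 matrix C matches after relabeling.

λ_j+ρ reflected into Ā_13 (⟨·,θ^∨⟩≤13); 4-tuples as given:

  1: (1, 1, 0, 4)
  2: (1, 3, 2, 5)
  3: (1, 3, 2, 5)
  4: (1, 1, 5, 3)
  5: (1, 1, 5, 3)
  6: (1, 1, 5, 3)
  7: (1, 1, 0, 4)
  8: (0, 1, 2, 2)
  9: (1, 1, 5, 3)
  10: (1, 1, 5, 3)
  11: (1, 1, 0, 4)
  12: (1, 1, 0, 4)
  13: (1, 3, 2, 5)
  14: (0, 1, 2, 2)
  15: (1, 3, 3, 2)
  16: (1, 1, 0, 4)
  17: (1, 3, 2, 5)

Linkage partition of the 17 weights (5 classes, p=13):

[[1, 7, 11, 12, 16], [2, 3, 13, 17], [4, 5, 6, 9, 10], [8, 14], [15]]


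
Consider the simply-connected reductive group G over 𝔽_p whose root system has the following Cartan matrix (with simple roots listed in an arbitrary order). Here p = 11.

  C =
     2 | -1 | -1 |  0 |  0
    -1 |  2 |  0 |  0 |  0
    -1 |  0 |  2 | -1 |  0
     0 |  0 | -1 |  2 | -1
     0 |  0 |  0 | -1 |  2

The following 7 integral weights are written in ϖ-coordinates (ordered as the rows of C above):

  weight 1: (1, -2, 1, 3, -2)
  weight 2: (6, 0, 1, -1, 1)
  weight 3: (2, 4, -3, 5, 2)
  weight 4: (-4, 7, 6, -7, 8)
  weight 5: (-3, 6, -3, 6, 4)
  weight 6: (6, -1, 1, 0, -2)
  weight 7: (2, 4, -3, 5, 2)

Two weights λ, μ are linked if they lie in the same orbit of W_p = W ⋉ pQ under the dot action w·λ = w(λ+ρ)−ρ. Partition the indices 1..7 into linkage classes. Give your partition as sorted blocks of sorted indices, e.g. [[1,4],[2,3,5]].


Root system A_5: the 5×5 matrix C matches after relabeling.

Each λ_j+ρ reduced to Ā_11; 5-tuples below use C's row order:

  1: (1, 1, 2, 3, 1)
  2: (7, 0, 2, 0, 1)
  3: (1, 1, 2, 3, 1)
  4: (1, 1, 2, 3, 1)
  5: (1, 1, 2, 3, 1)
  6: (7, 0, 2, 0, 1)
  7: (1, 1, 2, 3, 1)

2 distinct reps among the 7 weights ⇒ 2 W_11-linkage classes:

[[1, 3, 4, 5, 7], [2, 6]]


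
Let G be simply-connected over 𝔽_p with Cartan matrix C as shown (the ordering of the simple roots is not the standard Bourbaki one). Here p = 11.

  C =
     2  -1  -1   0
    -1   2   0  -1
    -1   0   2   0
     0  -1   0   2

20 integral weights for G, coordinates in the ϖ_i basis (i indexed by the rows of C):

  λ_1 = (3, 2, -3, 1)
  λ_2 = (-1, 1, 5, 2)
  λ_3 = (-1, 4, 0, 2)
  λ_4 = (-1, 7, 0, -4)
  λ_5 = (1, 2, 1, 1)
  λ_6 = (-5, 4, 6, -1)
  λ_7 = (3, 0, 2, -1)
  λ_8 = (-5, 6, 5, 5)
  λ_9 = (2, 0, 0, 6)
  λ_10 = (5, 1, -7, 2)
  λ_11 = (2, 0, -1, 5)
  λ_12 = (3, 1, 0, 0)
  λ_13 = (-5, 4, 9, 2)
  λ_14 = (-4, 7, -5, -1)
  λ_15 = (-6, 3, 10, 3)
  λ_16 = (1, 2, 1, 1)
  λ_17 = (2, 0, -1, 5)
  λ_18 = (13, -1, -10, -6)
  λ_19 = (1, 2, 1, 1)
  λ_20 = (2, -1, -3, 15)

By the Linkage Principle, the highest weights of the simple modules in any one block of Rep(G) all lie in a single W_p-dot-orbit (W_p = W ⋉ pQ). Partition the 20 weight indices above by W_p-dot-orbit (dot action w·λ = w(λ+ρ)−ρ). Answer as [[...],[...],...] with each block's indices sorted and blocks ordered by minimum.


C ↔ A_4 under row/col permutation; |W(A_4)| = 120.

Alcove-folded reps (p=11, 20 weights, presented ϖ-order):

  λ_1+ρ ↦ (2, 3, 2, 2) · λ_2+ρ ↦ (0, 2, 6, 3) · λ_3+ρ ↦ (0, 5, 1, 3) · λ_4+ρ ↦ (0, 5, 1, 3) · λ_5+ρ ↦ (2, 3, 2, 2) · λ_6+ρ ↦ (4, 1, 3, 0) · λ_7+ρ ↦ (4, 1, 3, 0) · λ_8+ρ ↦ (2, 3, 2, 2) · λ_9+ρ ↦ (3, 1, 0, 6) · λ_10+ρ ↦ (0, 2, 6, 3) · λ_11+ρ ↦ (3, 1, 0, 6) · λ_12+ρ ↦ (4, 2, 1, 1) · λ_13+ρ ↦ (4, 1, 3, 0) · λ_14+ρ ↦ (4, 1, 3, 0) · λ_15+ρ ↦ (4, 1, 3, 0) · λ_16+ρ ↦ (2, 3, 2, 2) · λ_17+ρ ↦ (3, 1, 0, 6) · λ_18+ρ ↦ (0, 2, 6, 3) · λ_19+ρ ↦ (2, 3, 2, 2) · λ_20+ρ ↦ (0, 5, 1, 3)

6 distinct reps among the 20 weights ⇒ 6 W_11-linkage classes:

[[1, 5, 8, 16, 19], [2, 10, 18], [3, 4, 20], [6, 7, 13, 14, 15], [9, 11, 17], [12]]


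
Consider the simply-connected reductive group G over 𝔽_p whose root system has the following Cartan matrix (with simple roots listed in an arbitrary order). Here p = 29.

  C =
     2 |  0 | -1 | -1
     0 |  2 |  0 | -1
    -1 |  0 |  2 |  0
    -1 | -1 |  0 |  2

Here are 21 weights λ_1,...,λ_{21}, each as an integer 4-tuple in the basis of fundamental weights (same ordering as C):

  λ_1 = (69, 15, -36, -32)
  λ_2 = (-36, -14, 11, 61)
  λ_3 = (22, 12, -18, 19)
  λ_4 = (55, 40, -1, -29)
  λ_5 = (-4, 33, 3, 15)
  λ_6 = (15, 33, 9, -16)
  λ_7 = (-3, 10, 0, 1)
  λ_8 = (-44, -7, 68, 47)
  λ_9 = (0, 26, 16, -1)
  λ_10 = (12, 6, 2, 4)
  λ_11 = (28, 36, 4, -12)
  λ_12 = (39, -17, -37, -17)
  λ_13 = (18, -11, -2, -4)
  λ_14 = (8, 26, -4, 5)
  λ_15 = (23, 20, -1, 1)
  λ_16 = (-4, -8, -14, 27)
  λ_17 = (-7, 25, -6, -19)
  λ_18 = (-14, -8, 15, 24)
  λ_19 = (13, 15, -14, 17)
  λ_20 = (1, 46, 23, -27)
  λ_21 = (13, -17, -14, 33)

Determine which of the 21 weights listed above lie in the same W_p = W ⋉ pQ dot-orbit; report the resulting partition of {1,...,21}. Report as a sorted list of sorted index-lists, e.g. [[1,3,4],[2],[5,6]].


Cartan matrix: type A_4 (|W|=120); un-permuting the 4 rows.

Each λ_j+ρ reduced to Ā_29; 4-tuples below use C's row order:

    1: (4, 14, 6, 2)
    2: (4, 14, 6, 2)
    3: (4, 14, 6, 2)
    4: (1, 11, 1, 0)
    5: (13, 7, 3, 5)
    6: (5, 3, 1, 10)
    7: (1, 11, 1, 0)
    8: (5, 3, 1, 10)
    9: (1, 11, 1, 0)
    10: (13, 7, 3, 5)
    11: (6, 3, 18, 2)
    12: (13, 7, 3, 5)
    13: (5, 3, 1, 10)
    14: (4, 14, 6, 2)
    15: (6, 3, 18, 2)
    16: (13, 7, 3, 5)
    17: (6, 3, 18, 2)
    18: (13, 7, 3, 5)
    19: (5, 3, 1, 10)
    20: (6, 3, 18, 2)
    21: (5, 3, 1, 10)

Linkage partition of the 21 weights (5 classes, p=29):

[[1, 2, 3, 14], [4, 7, 9], [5, 10, 12, 16, 18], [6, 8, 13, 19, 21], [11, 15, 17, 20]]


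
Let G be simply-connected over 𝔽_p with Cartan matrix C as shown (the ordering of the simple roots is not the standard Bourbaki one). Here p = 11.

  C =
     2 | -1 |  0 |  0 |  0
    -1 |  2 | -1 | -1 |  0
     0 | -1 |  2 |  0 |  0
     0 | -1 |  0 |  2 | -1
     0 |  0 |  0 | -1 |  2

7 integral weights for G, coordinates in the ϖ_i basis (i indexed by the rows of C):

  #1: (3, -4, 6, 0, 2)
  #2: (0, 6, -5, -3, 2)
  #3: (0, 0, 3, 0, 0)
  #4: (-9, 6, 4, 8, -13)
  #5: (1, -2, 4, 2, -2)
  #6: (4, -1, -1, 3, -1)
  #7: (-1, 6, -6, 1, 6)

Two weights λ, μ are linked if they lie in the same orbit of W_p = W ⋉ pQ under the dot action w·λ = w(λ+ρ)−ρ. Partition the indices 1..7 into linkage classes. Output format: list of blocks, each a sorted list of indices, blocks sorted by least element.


Cartan matrix: type D_5 (|W|=1920); un-permuting the 5 rows.

Alcove-folded reps (p=11, 7 weights, presented ϖ-order):

  [1] (1, 1, 4, 1, 1) · [2] (1, 1, 4, 1, 1) · [3] (1, 1, 4, 1, 1) · [4] (1, 1, 4, 1, 1) · [5] (1, 1, 4, 1, 1) · [6] (5, 0, 0, 2, 0) · [7] (5, 0, 0, 2, 0)

The 7 indices split into 2 linkage classes (same alcove rep ⇔ same W_11-dot-orbit):

[[1, 2, 3, 4, 5], [6, 7]]


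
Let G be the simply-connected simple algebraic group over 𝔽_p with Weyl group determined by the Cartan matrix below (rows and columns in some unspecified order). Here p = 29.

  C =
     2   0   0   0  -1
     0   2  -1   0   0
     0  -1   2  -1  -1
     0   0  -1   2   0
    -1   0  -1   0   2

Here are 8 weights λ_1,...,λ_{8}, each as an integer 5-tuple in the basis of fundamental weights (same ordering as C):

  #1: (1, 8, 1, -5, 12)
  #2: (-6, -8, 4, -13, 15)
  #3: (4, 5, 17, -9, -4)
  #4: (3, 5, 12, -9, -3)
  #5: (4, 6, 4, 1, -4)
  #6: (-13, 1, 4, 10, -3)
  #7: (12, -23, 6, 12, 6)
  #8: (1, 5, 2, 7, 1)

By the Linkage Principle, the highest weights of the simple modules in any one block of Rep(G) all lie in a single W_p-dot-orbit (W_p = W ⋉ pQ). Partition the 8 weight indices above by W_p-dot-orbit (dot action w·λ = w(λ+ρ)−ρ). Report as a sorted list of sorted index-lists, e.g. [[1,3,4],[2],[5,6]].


D_5 Cartan matrix, 5 simple roots permuted; ρ=(1,1,1,1,1).

Folding the 8 weights λ_j+ρ into Ā_29 (reps in the given 5-coord order):

  1: (2, 7, 2, 2, 3) · 2: (2, 7, 2, 2, 3) · 3: (2, 6, 3, 8, 2) · 4: (2, 6, 3, 8, 2) · 5: (2, 7, 2, 2, 3) · 6: (2, 7, 2, 2, 3) · 7: (2, 7, 2, 2, 3) · 8: (2, 6, 3, 8, 2)

The 8 indices split into 2 linkage classes (same alcove rep ⇔ same W_29-dot-orbit):

[[1, 2, 5, 6, 7], [3, 4, 8]]


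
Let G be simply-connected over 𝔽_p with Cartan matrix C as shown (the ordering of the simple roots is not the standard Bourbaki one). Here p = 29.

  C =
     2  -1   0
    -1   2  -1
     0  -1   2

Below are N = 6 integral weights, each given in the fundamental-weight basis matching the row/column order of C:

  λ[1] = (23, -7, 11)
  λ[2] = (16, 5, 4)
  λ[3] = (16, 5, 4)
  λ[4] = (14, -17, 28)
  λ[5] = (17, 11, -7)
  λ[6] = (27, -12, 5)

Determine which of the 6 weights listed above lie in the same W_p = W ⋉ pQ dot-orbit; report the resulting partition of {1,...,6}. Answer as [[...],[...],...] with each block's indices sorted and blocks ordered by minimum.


Type A_3, rank 3, |W|=24; reorder rows/cols to standard.

Ā_29 reps of the 6 weights (A_3, coords as presented):

  λ_1 → (17, 6, 5) · λ_2 → (17, 6, 5) · λ_3 → (17, 6, 5) · λ_4 → (1, 15, 13) · λ_5 → (17, 6, 5) · λ_6 → (17, 6, 5)

These 6 weights hit 2 W_29-dot-orbits; sizes (5, 1):

[[1, 2, 3, 5, 6], [4]]


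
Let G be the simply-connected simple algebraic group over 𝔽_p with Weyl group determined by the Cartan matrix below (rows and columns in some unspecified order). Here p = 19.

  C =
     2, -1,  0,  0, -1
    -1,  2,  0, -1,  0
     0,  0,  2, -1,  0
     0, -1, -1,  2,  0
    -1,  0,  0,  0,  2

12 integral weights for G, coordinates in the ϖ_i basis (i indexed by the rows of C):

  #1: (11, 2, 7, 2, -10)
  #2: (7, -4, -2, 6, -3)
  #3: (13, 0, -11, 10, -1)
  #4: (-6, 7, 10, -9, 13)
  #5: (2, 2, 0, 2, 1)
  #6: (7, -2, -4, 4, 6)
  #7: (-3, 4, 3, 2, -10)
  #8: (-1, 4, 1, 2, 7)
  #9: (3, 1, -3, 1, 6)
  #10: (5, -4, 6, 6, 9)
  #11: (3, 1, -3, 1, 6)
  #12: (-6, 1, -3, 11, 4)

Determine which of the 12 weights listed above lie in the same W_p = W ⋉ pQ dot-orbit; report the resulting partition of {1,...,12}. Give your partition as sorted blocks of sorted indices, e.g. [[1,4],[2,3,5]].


A_5 Cartan matrix, 5 simple roots permuted; ρ=(1,1,1,1,1).

Each λ_j+ρ reduced to Ā_19; 5-tuples below use C's row order:

  [1] (3, 3, 1, 3, 2) · [2] (3, 3, 1, 3, 2) · [3] (7, 1, 3, 1, 7) · [4] (0, 5, 2, 3, 8) · [5] (3, 3, 1, 3, 2) · [6] (7, 1, 3, 1, 7) · [7] (3, 3, 1, 3, 2) · [8] (0, 5, 2, 3, 8) · [9] (4, 2, 2, 0, 7) · [10] (3, 3, 1, 3, 2) · [11] (4, 2, 2, 0, 7) · [12] (2, 3, 2, 7, 0)

Partition of {1..12} into 5 W_19-dot-orbits:

[[1, 2, 5, 7, 10], [3, 6], [4, 8], [9, 11], [12]]


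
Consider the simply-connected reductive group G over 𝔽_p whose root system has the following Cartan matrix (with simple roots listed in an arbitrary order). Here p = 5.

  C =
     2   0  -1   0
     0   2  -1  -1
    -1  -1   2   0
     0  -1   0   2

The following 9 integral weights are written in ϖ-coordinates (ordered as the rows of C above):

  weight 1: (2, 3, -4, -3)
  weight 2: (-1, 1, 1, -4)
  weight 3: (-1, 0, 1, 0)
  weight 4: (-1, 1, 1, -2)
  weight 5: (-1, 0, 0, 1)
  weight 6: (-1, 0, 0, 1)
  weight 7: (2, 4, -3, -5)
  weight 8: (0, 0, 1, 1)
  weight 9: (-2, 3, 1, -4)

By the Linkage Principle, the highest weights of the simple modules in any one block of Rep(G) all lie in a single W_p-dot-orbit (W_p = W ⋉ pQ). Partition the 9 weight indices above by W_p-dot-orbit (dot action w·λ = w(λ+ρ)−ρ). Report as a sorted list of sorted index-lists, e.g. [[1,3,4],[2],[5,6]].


Root system A_4: the 4×4 matrix C matches after relabeling.

W_5-reps of the 9 weights in Ā_5 (same 4-coord order as C):

  1: (0, 1, 2, 1)
  2: (0, 1, 1, 2)
  3: (0, 1, 2, 1)
  4: (0, 1, 2, 1)
  5: (0, 1, 1, 2)
  6: (0, 1, 1, 2)
  7: (0, 1, 1, 2)
  8: (0, 1, 2, 1)
  9: (0, 1, 1, 2)

Partition of {1..9} into 2 W_5-dot-orbits:

[[1, 3, 4, 8], [2, 5, 6, 7, 9]]


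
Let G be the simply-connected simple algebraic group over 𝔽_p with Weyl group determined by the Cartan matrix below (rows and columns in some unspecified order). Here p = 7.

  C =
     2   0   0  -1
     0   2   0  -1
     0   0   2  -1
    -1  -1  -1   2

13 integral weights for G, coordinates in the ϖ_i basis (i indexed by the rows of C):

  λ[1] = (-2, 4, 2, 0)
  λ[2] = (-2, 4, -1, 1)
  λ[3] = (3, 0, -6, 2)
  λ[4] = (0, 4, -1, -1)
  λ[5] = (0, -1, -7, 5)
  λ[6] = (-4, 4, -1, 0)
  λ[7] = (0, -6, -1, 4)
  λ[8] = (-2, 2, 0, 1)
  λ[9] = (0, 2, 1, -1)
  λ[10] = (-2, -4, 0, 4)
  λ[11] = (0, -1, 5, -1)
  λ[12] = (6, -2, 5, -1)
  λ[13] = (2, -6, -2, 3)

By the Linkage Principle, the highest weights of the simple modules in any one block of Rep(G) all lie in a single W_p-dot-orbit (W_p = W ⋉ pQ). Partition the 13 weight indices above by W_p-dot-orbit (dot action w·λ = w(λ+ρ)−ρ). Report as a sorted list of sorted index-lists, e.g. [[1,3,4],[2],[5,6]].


Type D_4, rank 4, |W|=192; reorder rows/cols to standard.

Each λ_j+ρ reduced to Ā_7; 4-tuples below use C's row order:

  [1] (1, 3, 1, 1) · [2] (1, 5, 0, 0) · [3] (2, 1, 3, 0) · [4] (1, 5, 0, 0) · [5] (1, 0, 6, 0) · [6] (1, 3, 2, 0) · [7] (1, 5, 0, 0) · [8] (1, 3, 1, 1) · [9] (1, 3, 2, 0) · [10] (1, 3, 1, 1) · [11] (1, 0, 6, 0) · [12] (1, 5, 0, 0) · [13] (1, 3, 1, 1)

Partition of {1..13} into 5 W_7-dot-orbits:

[[1, 8, 10, 13], [2, 4, 7, 12], [3], [5, 11], [6, 9]]


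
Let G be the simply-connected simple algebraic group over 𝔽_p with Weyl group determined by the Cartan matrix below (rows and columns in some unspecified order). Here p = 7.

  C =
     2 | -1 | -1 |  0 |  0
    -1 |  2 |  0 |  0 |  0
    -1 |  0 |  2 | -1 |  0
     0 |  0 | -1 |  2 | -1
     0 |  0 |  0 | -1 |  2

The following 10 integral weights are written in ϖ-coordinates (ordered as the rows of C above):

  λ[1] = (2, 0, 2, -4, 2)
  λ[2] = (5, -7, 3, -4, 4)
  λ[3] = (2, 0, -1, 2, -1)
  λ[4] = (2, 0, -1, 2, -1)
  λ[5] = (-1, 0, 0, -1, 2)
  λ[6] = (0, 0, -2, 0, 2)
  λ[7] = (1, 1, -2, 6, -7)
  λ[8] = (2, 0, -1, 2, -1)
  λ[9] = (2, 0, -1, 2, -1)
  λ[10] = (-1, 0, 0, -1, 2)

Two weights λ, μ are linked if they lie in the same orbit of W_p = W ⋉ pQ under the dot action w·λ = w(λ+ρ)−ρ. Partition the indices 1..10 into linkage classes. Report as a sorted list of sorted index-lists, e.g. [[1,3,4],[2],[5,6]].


Dynkin diagram of C (from the 8 off-diagonal −1 entries): A_5.

Alcove-folded reps (p=7, 10 weights, presented ϖ-order):

  λ_1 → (3, 1, 0, 3, 0)
  λ_2 → (0, 1, 1, 0, 3)
  λ_3 → (3, 1, 0, 3, 0)
  λ_4 → (3, 1, 0, 3, 0)
  λ_5 → (0, 1, 1, 0, 3)
  λ_6 → (0, 1, 1, 0, 3)
  λ_7 → (0, 1, 1, 0, 3)
  λ_8 → (3, 1, 0, 3, 0)
  λ_9 → (3, 1, 0, 3, 0)
  λ_10 → (0, 1, 1, 0, 3)

The 10 indices split into 2 linkage classes (same alcove rep ⇔ same W_7-dot-orbit):

[[1, 3, 4, 8, 9], [2, 5, 6, 7, 10]]


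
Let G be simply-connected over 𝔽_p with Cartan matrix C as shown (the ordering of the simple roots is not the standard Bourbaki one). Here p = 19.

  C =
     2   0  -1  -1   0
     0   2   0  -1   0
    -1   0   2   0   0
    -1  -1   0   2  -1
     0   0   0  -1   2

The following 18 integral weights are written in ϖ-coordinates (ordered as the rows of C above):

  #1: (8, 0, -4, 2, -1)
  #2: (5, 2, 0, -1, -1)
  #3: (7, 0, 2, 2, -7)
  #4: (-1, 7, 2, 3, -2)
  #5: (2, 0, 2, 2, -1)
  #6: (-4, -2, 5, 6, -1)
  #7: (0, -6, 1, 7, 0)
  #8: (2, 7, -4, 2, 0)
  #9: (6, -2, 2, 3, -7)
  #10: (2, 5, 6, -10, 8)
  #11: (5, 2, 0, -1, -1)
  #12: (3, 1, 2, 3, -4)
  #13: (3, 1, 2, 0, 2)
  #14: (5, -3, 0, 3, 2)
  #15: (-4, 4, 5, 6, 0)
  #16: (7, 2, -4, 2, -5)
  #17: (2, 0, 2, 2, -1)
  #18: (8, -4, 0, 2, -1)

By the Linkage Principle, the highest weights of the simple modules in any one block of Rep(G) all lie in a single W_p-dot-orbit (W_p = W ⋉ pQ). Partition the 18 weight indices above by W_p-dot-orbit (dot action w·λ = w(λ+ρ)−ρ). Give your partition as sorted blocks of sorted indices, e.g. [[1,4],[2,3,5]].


Root system D_5: the 5×5 matrix C matches after relabeling.

W_19-reps of the 18 weights in Ā_19 (same 5-coord order as C):

  [1] (3, 1, 3, 3, 0);  [2] (6, 3, 1, 0, 0);  [3] (4, 2, 3, 1, 3);  [4] (0, 8, 3, 3, 1);  [5] (3, 1, 3, 3, 0);  [6] (3, 1, 3, 3, 0);  [7] (1, 5, 2, 3, 1);  [8] (0, 8, 3, 3, 1);  [9] (4, 2, 3, 1, 3);  [10] (6, 3, 1, 0, 0);  [11] (6, 3, 1, 0, 0);  [12] (4, 2, 3, 1, 3);  [13] (4, 2, 3, 1, 3);  [14] (3, 2, 1, 2, 3);  [15] (1, 5, 2, 3, 1);  [16] (4, 2, 3, 1, 3);  [17] (3, 1, 3, 3, 0);  [18] (6, 3, 1, 0, 0)

Partition of {1..18} into 6 W_19-dot-orbits:

[[1, 5, 6, 17], [2, 10, 11, 18], [3, 9, 12, 13, 16], [4, 8], [7, 15], [14]]


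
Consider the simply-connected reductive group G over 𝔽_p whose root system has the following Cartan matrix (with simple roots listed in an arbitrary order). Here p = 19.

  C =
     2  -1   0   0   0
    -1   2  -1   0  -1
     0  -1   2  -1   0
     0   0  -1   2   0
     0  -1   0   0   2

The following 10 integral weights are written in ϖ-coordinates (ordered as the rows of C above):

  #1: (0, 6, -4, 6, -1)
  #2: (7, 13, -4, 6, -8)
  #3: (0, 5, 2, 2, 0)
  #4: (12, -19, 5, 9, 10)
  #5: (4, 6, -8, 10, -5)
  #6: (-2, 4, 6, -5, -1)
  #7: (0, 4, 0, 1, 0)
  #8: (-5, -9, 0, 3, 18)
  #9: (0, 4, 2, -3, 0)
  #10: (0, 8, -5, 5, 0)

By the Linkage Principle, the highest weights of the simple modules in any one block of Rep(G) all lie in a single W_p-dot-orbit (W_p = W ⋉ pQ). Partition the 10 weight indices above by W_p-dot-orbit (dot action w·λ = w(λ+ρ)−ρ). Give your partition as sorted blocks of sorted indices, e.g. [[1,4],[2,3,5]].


Root system D_5: the 5×5 matrix C matches after relabeling.

Ā_19 reps of the 10 weights (D_5, coords as presented):

  λ_1 → (1, 4, 3, 4, 0)
  λ_2 → (1, 4, 3, 4, 0)
  λ_3 → (1, 5, 1, 2, 1)
  λ_4 → (1, 5, 1, 2, 1)
  λ_5 → (1, 4, 3, 4, 0)
  λ_6 → (1, 4, 3, 4, 0)
  λ_7 → (1, 5, 1, 2, 1)
  λ_8 → (1, 4, 3, 4, 0)
  λ_9 → (1, 5, 1, 2, 1)
  λ_10 → (1, 5, 1, 2, 1)

2 distinct reps among the 10 weights ⇒ 2 W_19-linkage classes:

[[1, 2, 5, 6, 8], [3, 4, 7, 9, 10]]


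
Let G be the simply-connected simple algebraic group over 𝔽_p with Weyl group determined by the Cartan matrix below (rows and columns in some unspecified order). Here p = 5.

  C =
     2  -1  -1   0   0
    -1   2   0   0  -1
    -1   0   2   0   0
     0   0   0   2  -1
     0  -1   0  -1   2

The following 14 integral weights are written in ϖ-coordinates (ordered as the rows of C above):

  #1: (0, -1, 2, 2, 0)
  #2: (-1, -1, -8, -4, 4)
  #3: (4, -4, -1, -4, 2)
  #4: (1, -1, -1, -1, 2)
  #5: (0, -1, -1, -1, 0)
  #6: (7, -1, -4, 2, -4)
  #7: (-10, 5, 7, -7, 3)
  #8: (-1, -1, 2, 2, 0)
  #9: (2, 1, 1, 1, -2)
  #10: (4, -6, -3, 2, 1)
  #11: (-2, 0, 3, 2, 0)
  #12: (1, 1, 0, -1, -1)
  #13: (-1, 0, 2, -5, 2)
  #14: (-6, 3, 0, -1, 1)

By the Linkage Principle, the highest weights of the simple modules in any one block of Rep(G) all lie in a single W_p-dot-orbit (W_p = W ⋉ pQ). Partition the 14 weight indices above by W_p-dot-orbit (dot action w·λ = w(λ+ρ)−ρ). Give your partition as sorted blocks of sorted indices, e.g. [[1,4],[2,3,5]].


Type A_5, rank 5, |W|=720; reorder rows/cols to standard.

W_5-reps of the 14 weights in Ā_5 (same 5-coord order as C):

  λ_1+ρ ↦ (1, 0, 0, 0, 1);  λ_2+ρ ↦ (2, 0, 0, 0, 3);  λ_3+ρ ↦ (2, 0, 0, 0, 3);  λ_4+ρ ↦ (2, 0, 0, 0, 3);  λ_5+ρ ↦ (1, 0, 0, 0, 1);  λ_6+ρ ↦ (2, 0, 0, 0, 3);  λ_7+ρ ↦ (1, 0, 0, 0, 1);  λ_8+ρ ↦ (0, 0, 1, 1, 1);  λ_9+ρ ↦ (2, 0, 1, 1, 1);  λ_10+ρ ↦ (2, 0, 0, 0, 3);  λ_11+ρ ↦ (1, 0, 0, 0, 1);  λ_12+ρ ↦ (2, 2, 1, 0, 0);  λ_13+ρ ↦ (0, 0, 1, 1, 1);  λ_14+ρ ↦ (0, 1, 3, 1, 0)

Grouping the 14 weights by Ā_5-representative: 6 linkage classes.

[[1, 5, 7, 11], [2, 3, 4, 6, 10], [8, 13], [9], [12], [14]]


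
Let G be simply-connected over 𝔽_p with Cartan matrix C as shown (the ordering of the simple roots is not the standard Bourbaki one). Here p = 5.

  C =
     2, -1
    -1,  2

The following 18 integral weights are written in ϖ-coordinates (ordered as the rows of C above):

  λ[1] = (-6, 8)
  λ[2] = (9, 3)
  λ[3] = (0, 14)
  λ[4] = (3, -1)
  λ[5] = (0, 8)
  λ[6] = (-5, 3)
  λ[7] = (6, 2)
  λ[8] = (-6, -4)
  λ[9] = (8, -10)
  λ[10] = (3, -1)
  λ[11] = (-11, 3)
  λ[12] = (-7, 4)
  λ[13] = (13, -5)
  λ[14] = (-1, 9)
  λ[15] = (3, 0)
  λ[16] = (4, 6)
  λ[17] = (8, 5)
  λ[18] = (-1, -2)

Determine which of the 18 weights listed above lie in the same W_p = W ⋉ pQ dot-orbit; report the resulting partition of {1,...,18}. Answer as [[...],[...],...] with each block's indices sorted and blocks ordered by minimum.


C ↔ A_2 under row/col permutation; |W(A_2)| = 6.

W_5-reps of the 18 weights in Ā_5 (same 2-coord order as C):

  1: (1, 0);  2: (4, 1);  3: (1, 0);  4: (4, 0);  5: (4, 0);  6: (4, 0);  7: (0, 2);  8: (0, 2);  9: (4, 1);  10: (4, 0);  11: (1, 0);  12: (4, 0);  13: (4, 1);  14: (5, 0);  15: (4, 1);  16: (0, 2);  17: (4, 1);  18: (1, 0)

5 distinct reps among the 18 weights ⇒ 5 W_5-linkage classes:

[[1, 3, 11, 18], [2, 9, 13, 15, 17], [4, 5, 6, 10, 12], [7, 8, 16], [14]]


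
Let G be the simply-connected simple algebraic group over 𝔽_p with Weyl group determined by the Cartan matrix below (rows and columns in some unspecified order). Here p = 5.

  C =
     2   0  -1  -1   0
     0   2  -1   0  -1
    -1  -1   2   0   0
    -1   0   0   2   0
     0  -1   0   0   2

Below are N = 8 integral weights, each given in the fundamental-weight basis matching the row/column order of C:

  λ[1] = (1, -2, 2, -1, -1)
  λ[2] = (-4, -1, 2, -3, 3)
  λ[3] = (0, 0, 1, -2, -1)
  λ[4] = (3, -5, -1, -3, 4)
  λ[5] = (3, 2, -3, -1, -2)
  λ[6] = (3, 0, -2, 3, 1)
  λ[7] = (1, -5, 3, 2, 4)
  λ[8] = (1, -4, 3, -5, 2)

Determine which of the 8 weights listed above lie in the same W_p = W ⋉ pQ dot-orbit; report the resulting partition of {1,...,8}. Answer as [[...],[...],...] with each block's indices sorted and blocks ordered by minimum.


Dynkin diagram of C (from the 8 off-diagonal −1 entries): A_5.

Alcove-folded reps (p=5, 8 weights, presented ϖ-order):

  λ_1+ρ ↦ (2, 0, 2, 0, 1)
  λ_2+ρ ↦ (0, 2, 0, 1, 0)
  λ_3+ρ ↦ (0, 1, 2, 1, 0)
  λ_4+ρ ↦ (2, 0, 2, 0, 1)
  λ_5+ρ ↦ (2, 0, 2, 0, 1)
  λ_6+ρ ↦ (0, 1, 2, 1, 0)
  λ_7+ρ ↦ (0, 0, 0, 1, 3)
  λ_8+ρ ↦ (1, 1, 1, 1, 1)

Linkage partition of the 8 weights (5 classes, p=5):

[[1, 4, 5], [2], [3, 6], [7], [8]]


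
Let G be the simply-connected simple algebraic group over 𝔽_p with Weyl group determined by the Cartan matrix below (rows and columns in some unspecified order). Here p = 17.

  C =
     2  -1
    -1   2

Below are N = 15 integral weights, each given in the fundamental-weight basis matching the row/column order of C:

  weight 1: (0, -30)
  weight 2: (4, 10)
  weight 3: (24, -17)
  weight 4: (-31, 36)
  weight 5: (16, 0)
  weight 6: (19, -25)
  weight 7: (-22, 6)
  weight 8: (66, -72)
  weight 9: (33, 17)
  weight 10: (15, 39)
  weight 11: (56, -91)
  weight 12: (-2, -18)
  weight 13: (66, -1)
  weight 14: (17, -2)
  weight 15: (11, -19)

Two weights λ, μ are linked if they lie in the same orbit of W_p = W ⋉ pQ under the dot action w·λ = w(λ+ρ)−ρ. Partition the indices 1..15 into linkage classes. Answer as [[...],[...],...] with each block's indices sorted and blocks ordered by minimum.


Type A_2, rank 2, |W|=6; reorder rows/cols to standard.

Each λ_j+ρ reduced to Ā_17; 2-tuples below use C's row order:

  λ_1 → (5, 11)
  λ_2 → (5, 11)
  λ_3 → (1, 8)
  λ_4 → (3, 10)
  λ_5 → (16, 0)
  λ_6 → (3, 10)
  λ_7 → (3, 10)
  λ_8 → (1, 13)
  λ_9 → (16, 0)
  λ_10 → (5, 11)
  λ_11 → (5, 11)
  λ_12 → (16, 0)
  λ_13 → (16, 0)
  λ_14 → (16, 0)
  λ_15 → (5, 11)

Linkage partition of the 15 weights (5 classes, p=17):

[[1, 2, 10, 11, 15], [3], [4, 6, 7], [5, 9, 12, 13, 14], [8]]


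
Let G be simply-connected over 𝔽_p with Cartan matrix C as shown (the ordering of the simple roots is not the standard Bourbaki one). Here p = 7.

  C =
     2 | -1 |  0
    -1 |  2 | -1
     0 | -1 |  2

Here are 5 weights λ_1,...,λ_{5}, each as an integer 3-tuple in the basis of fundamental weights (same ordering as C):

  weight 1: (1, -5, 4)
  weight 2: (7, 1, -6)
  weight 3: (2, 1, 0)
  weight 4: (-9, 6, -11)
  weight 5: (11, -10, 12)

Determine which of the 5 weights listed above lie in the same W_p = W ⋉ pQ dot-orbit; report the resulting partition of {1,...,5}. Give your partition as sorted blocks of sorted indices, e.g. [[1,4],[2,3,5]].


Cartan matrix: type A_3 (|W|=24); un-permuting the 3 rows.

λ_j+ρ reflected into Ā_7 (⟨·,θ^∨⟩≤7); 3-tuples as given:

    λ_1 → (2, 2, 1)
    λ_2 → (2, 2, 1)
    λ_3 → (3, 2, 1)
    λ_4 → (1, 3, 3)
    λ_5 → (2, 2, 1)

Grouping the 5 weights by Ā_7-representative: 3 linkage classes.

[[1, 2, 5], [3], [4]]


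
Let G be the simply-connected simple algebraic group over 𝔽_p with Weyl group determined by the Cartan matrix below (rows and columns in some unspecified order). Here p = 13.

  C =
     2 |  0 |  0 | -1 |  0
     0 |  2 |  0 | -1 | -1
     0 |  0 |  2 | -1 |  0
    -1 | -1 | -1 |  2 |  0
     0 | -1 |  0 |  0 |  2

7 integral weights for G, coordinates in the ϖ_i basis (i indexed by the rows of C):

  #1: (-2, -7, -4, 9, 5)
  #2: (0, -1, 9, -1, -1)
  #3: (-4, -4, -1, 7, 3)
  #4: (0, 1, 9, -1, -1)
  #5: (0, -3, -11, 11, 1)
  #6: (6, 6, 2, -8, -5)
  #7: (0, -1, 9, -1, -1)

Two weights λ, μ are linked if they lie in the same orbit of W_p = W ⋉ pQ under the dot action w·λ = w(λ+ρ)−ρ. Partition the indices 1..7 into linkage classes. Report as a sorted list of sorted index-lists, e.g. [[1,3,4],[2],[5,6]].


Root system D_5: the 5×5 matrix C matches after relabeling.

λ_j+ρ reflected into Ā_13 (⟨·,θ^∨⟩≤13); 5-tuples as given:

  λ_1+ρ ↦ (1, 3, 3, 0, 0) · λ_2+ρ ↦ (1, 0, 10, 0, 0) · λ_3+ρ ↦ (3, 2, 0, 2, 1) · λ_4+ρ ↦ (1, 0, 10, 0, 0) · λ_5+ρ ↦ (1, 0, 10, 0, 0) · λ_6+ρ ↦ (1, 3, 3, 0, 0) · λ_7+ρ ↦ (1, 0, 10, 0, 0)

Linkage partition of the 7 weights (3 classes, p=13):

[[1, 6], [2, 4, 5, 7], [3]]


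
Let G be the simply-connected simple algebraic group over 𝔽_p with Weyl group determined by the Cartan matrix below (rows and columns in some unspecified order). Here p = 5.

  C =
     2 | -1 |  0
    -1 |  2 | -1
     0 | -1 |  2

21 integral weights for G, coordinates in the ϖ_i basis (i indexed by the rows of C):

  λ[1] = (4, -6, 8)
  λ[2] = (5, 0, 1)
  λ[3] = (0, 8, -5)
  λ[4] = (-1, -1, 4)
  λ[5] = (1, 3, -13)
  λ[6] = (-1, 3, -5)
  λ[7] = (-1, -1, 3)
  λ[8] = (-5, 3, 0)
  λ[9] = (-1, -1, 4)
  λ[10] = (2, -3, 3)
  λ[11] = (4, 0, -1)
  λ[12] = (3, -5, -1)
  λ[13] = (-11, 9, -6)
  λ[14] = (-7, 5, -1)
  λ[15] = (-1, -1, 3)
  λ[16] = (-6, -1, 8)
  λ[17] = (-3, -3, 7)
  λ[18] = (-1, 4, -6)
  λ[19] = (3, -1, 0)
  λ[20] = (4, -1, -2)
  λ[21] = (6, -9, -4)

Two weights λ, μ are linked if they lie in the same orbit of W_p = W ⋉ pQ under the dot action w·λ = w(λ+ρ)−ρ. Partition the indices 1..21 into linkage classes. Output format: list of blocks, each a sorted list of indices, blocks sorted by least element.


Dynkin diagram of C (from the 4 off-diagonal −1 entries): A_3.

W_5-reps of the 21 weights in Ā_5 (same 3-coord order as C):

  λ_1 → (4, 1, 0) · λ_2 → (1, 1, 1) · λ_3 → (4, 0, 1) · λ_4 → (0, 0, 5) · λ_5 → (1, 1, 1) · λ_6 → (0, 0, 4) · λ_7 → (0, 0, 4) · λ_8 → (4, 0, 1) · λ_9 → (0, 0, 5) · λ_10 → (1, 2, 2) · λ_11 → (4, 0, 1) · λ_12 → (0, 0, 4) · λ_13 → (0, 0, 5) · λ_14 → (4, 1, 0) · λ_15 → (0, 0, 4) · λ_16 → (4, 1, 0) · λ_17 → (1, 1, 1) · λ_18 → (0, 0, 5) · λ_19 → (4, 0, 1) · λ_20 → (4, 1, 0) · λ_21 → (1, 1, 1)

These 21 weights hit 6 W_5-dot-orbits; sizes (4, 4, 4, 4, 4, 1):

[[1, 14, 16, 20], [2, 5, 17, 21], [3, 8, 11, 19], [4, 9, 13, 18], [6, 7, 12, 15], [10]]


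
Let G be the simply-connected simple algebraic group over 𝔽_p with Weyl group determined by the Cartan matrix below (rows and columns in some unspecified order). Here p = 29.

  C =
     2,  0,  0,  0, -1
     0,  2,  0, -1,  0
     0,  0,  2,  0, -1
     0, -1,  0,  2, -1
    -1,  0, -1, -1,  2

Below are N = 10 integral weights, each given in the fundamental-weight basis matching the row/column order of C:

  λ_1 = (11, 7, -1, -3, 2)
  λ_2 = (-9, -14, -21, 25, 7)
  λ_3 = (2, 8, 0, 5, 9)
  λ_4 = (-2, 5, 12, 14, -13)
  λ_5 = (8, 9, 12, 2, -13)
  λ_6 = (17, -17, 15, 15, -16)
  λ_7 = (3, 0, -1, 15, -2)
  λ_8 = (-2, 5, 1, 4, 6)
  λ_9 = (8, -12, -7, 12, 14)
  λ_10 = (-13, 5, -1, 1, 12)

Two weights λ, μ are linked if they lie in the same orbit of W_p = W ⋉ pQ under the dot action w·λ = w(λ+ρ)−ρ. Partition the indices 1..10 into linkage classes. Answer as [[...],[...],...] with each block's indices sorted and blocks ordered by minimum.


C ↔ D_5 under row/col permutation; |W(D_5)| = 1920.

λ_j+ρ reflected into Ā_29 (⟨·,θ^∨⟩≤29); 5-tuples as given:

    λ_1+ρ ↦ (12, 6, 0, 2, 1)
    λ_2+ρ ↦ (12, 6, 0, 2, 1)
    λ_3+ρ ↦ (3, 1, 1, 9, 0)
    λ_4+ρ ↦ (12, 6, 0, 2, 1)
    λ_5+ρ ↦ (3, 1, 1, 9, 0)
    λ_6+ρ ↦ (3, 1, 1, 9, 0)
    λ_7+ρ ↦ (3, 1, 1, 9, 0)
    λ_8+ρ ↦ (1, 6, 2, 3, 6)
    λ_9+ρ ↦ (1, 6, 2, 3, 6)
    λ_10+ρ ↦ (12, 6, 0, 2, 1)

3 distinct reps among the 10 weights ⇒ 3 W_29-linkage classes:

[[1, 2, 4, 10], [3, 5, 6, 7], [8, 9]]


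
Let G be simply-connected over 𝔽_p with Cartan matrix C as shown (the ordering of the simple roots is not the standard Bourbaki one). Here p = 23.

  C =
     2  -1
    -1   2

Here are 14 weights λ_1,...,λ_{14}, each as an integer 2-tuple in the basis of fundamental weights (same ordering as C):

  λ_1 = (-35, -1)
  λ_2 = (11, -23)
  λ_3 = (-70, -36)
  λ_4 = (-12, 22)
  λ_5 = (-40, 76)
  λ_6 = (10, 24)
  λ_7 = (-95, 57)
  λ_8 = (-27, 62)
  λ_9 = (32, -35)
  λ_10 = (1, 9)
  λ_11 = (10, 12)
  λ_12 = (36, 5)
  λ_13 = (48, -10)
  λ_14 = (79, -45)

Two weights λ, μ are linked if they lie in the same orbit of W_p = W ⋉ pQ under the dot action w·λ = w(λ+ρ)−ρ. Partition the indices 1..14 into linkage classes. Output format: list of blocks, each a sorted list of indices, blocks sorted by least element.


C ↔ A_2 under row/col permutation; |W(A_2)| = 6.

W_23-reps of the 14 weights in Ā_23 (same 2-coord order as C):

  1: (11, 12)
  2: (10, 12)
  3: (11, 12)
  4: (11, 12)
  5: (8, 7)
  6: (2, 10)
  7: (2, 10)
  8: (3, 14)
  9: (10, 12)
  10: (2, 10)
  11: (10, 12)
  12: (3, 14)
  13: (3, 14)
  14: (2, 10)

These 14 weights hit 5 W_23-dot-orbits; sizes (3, 3, 1, 4, 3):

[[1, 3, 4], [2, 9, 11], [5], [6, 7, 10, 14], [8, 12, 13]]
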